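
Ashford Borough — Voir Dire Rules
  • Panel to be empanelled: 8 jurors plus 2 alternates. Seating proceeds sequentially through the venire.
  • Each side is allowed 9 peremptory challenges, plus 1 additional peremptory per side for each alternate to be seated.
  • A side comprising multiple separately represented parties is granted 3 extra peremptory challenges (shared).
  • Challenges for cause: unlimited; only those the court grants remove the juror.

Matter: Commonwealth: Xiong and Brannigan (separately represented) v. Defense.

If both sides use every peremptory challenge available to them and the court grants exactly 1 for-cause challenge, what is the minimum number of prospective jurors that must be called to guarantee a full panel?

36

Seats to fill: 8 + 2 alternates = 10.
Peremptories — Commonwealth: 9 + 1×2 + 3 = 14; Defense: 9 + 1×2 = 11; total 25.
For-cause removals: 1.
Minimum venire: 10 + 25 + 1 = 36.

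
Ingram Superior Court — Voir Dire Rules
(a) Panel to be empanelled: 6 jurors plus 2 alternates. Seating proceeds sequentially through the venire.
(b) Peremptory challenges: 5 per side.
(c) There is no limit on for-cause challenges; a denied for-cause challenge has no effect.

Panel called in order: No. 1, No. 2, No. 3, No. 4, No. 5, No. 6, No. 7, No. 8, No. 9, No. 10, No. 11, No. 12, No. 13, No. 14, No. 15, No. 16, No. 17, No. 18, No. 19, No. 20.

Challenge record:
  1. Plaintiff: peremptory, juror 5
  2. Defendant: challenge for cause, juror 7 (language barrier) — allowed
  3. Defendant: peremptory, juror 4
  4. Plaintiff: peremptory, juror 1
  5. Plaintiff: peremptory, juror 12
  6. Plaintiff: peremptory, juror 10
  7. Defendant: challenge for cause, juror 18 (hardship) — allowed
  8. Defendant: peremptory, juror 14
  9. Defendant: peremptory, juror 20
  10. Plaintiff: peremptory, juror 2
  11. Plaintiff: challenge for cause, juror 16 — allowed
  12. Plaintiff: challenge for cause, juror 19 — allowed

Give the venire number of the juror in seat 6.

13

Removed: #1, #2, #4, #5, #7, #10, #12, #14, #16, #18, #19, #20.
Filling seats in venire order through position 6: #3, #6, #8, #9, #11, #13.
So seat 6 is #13.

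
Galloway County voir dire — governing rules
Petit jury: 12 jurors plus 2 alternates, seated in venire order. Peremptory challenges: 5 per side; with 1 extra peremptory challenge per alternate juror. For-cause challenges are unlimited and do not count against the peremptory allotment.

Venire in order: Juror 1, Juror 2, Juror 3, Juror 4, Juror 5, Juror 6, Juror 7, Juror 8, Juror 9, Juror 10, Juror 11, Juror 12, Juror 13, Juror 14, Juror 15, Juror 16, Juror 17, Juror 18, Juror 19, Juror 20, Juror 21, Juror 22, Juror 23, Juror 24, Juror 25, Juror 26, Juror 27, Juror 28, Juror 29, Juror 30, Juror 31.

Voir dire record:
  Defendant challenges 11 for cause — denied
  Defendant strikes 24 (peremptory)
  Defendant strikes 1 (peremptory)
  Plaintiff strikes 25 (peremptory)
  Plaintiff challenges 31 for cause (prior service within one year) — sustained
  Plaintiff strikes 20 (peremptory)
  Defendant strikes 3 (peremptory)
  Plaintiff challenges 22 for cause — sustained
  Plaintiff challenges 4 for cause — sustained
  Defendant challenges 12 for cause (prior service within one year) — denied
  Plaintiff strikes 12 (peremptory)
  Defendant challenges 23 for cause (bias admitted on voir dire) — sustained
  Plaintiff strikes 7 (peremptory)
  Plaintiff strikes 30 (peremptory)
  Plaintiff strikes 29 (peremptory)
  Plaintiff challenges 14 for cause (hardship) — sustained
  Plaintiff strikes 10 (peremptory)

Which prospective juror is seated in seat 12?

19

Removed: #1, #3, #4, #7, #10, #12, #14, #20, #22, #23, #24, #25, #29, #30, #31. (#11 stays — for-cause denied.)
Seating in order: seats 1–12 → #2, #5, #6, #8, #9, #11, #13, #15, #16, #17, #18, #19; alternates → #21, #26.
So seat 12 is #19.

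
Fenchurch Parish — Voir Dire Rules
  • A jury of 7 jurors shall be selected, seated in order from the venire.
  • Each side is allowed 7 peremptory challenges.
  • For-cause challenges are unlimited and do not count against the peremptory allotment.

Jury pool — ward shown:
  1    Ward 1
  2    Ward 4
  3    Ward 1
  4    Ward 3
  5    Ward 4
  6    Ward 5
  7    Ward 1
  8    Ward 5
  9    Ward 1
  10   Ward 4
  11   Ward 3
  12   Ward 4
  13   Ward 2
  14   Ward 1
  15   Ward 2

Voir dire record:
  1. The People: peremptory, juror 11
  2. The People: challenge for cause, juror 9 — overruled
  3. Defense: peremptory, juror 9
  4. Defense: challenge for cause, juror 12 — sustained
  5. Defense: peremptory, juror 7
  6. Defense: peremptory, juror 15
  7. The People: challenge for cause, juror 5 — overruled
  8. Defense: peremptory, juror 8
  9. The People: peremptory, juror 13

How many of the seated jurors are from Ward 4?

3

Removed: #7, #8, #9, #11, #12, #13, #15.
Seated jurors 1–7: #1, #2, #3, #4, #5, #6, #10.
Of those, in Ward 4: #2, #5, #10 → 3.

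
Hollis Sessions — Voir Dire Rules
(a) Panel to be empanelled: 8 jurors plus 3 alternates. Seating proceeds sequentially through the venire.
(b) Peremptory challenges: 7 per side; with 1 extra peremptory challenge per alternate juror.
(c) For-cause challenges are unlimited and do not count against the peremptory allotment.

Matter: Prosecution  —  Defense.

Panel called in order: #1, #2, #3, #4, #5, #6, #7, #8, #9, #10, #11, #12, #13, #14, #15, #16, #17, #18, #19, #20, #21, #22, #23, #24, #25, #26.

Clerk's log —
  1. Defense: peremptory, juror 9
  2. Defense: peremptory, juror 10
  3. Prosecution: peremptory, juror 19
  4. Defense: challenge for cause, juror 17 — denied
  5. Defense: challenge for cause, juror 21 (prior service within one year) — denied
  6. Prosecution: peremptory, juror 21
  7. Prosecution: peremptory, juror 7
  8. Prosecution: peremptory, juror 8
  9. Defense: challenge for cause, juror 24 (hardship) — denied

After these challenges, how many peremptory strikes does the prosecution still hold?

6

Prosecution allotment: 7 base + 1 × 3 alternates = 10.
Prosecution peremptories used: #19, #21, #7, #8 — 4.
Remaining: 10 − 4 = 6.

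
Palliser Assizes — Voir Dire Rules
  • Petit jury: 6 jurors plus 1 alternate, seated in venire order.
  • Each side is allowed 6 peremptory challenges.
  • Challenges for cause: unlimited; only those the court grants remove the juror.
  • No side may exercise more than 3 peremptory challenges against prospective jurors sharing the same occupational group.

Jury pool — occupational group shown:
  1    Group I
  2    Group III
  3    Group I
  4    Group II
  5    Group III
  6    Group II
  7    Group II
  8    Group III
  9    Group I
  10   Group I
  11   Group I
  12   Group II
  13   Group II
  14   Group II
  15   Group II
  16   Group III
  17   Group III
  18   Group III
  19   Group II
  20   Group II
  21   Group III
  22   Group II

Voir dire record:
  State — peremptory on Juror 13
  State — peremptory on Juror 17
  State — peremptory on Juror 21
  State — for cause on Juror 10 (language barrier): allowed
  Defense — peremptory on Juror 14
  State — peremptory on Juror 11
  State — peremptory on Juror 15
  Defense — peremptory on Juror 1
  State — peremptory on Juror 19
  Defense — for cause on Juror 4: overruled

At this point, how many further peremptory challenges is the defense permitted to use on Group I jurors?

Defense peremptories so far: #14, #1 — 2 of 6 used, 4 left overall.
Against Group I: #1 — 1 used; per-group cap 3 leaves 2.
Binding limit: min(4, 2) = 2.

2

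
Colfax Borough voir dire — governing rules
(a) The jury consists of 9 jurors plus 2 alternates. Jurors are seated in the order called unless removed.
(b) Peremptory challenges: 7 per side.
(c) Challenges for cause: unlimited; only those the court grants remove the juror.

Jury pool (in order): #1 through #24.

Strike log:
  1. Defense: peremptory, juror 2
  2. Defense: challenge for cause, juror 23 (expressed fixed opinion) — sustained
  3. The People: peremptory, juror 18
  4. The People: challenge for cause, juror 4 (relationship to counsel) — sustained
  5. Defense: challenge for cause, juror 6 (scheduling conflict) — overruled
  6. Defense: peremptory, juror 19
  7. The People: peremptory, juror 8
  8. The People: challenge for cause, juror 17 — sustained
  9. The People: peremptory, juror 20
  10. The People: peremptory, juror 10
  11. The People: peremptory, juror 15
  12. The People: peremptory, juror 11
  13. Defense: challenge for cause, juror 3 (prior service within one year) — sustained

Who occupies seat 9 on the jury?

16

Removed: #2, #3, #4, #8, #10, #11, #15, #17, #18, #19, #20, #23. (#6 stays — for-cause denied.)
Filling seats in venire order through position 9: #1, #5, #6, #7, #9, #12, #13, #14, #16.
So seat 9 is #16.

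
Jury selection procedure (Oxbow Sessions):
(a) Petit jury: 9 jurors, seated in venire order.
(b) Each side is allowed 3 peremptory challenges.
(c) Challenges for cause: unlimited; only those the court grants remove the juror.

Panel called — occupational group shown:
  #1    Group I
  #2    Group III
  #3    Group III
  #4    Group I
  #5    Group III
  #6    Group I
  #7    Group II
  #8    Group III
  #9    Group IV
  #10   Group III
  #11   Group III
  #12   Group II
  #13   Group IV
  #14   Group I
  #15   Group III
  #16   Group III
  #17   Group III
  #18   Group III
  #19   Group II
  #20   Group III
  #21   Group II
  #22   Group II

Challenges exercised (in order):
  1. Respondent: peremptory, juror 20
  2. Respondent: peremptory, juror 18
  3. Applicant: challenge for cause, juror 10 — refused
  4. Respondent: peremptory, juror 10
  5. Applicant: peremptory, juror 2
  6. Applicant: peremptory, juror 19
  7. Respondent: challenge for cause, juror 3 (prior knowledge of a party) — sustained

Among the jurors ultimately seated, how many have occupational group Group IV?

1

Removed: #2, #3, #10, #18, #19, #20.
Seated jurors 1–9: #1, #4, #5, #6, #7, #8, #9, #11, #12.
Of those, in Group IV: #9 → 1.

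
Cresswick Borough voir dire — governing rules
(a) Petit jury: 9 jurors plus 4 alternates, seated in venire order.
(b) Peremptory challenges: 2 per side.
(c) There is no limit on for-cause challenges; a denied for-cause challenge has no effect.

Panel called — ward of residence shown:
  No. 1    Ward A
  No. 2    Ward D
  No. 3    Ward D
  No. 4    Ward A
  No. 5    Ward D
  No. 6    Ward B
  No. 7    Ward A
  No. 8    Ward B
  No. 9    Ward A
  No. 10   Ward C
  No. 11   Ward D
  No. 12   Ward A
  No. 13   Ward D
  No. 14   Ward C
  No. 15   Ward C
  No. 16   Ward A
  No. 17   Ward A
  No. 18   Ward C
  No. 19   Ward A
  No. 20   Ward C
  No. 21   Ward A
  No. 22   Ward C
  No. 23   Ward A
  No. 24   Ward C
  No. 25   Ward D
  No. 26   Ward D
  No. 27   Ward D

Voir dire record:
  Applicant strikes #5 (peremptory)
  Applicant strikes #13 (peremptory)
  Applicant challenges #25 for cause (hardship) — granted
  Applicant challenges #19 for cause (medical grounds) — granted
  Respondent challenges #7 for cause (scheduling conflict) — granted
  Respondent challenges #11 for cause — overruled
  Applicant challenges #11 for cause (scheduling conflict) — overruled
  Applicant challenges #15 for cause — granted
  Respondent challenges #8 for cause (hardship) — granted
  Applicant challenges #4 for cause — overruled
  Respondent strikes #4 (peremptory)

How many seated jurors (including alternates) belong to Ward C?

4

Removed: #4, #5, #7, #8, #13, #15, #19, #25.
Seated (13 incl. alternates): #1, #2, #3, #6, #9, #10, #11, #12, #14, #16, #17, #18, #20.
Of those, in Ward C: #10, #14, #18, #20 → 4.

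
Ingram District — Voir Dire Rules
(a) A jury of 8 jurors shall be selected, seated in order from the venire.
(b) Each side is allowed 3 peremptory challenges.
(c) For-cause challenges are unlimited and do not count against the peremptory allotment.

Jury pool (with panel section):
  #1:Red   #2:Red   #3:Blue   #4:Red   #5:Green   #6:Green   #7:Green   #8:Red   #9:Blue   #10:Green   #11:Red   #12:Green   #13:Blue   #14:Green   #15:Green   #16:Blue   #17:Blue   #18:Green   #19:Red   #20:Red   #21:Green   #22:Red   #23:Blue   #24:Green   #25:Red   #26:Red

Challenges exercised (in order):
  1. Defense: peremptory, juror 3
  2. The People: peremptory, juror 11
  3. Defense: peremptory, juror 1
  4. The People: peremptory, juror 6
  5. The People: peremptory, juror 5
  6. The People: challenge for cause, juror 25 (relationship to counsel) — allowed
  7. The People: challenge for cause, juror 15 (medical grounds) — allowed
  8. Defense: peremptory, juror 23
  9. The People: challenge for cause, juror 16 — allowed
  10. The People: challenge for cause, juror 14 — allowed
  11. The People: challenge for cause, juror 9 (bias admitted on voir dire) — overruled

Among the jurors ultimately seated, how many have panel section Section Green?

3

Removed: #1, #3, #5, #6, #11, #14, #15, #16, #23, #25.
Seated jurors 1–8: #2, #4, #7, #8, #9, #10, #12, #13.
Of those, in Section Green: #7, #10, #12 → 3.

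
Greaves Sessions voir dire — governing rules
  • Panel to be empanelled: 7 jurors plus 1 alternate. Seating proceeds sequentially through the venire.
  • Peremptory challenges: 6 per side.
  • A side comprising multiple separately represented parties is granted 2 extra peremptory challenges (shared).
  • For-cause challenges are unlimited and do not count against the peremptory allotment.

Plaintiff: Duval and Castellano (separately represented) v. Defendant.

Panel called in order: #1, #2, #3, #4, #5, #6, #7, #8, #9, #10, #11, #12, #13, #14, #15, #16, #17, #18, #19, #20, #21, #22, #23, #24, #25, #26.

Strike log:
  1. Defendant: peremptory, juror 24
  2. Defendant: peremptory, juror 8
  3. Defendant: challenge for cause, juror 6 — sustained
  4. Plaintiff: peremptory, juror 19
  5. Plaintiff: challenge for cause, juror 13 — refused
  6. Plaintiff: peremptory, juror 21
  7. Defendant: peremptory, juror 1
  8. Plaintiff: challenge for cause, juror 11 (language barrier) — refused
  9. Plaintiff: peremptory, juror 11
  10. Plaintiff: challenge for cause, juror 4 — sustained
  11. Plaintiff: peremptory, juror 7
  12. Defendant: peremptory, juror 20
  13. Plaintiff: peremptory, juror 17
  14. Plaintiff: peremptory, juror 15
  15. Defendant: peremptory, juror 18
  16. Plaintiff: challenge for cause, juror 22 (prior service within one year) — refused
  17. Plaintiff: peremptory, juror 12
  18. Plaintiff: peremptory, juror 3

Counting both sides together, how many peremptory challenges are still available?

Plaintiff allotment: 6 base + 2 multi-party = 8. Defendant allotment: 6.
Plaintiff peremptories used: #19, #21, #11, #7, #17, #15, #12, #3 — 8 (for-cause on #13, #11, #4, #22 don't count).
Defendant peremptories used: #24, #8, #1, #20, #18 — 5 (the for-cause on #6 doesn't count).
Remaining: (8 − 8) + (6 − 5) = 1.

1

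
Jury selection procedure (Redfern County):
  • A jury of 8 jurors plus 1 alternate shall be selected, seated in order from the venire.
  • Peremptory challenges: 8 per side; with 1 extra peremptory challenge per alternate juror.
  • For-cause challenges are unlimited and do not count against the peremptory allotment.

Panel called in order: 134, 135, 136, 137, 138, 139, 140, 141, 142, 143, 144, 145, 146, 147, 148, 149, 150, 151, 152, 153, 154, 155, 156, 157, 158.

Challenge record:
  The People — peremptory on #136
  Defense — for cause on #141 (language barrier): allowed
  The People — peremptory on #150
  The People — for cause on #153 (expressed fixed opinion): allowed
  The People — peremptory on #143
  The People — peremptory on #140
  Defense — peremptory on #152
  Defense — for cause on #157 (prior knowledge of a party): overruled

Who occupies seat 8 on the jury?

Removed: #136, #140, #141, #143, #150, #152, #153. (#157 stays — for-cause denied.)
Seating in order: seats 1–8 → #134, #135, #137, #138, #139, #142, #144, #145; alternates → #146.
So seat 8 is #145.

145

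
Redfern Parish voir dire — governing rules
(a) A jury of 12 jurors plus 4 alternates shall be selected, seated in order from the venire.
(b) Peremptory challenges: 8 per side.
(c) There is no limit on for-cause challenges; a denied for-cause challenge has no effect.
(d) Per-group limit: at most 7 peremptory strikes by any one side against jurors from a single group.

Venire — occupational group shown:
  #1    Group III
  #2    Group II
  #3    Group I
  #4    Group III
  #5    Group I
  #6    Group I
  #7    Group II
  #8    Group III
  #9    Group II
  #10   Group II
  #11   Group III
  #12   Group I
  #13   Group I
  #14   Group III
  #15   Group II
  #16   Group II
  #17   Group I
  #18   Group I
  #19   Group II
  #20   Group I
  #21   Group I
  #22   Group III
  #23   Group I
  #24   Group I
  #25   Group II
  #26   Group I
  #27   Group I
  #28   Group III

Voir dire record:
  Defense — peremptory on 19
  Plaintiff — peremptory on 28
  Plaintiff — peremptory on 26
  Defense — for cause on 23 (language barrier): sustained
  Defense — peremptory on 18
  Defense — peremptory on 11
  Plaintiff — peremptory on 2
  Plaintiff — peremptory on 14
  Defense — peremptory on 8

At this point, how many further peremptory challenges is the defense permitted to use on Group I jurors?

4

Defense peremptories so far: #19, #18, #11, #8 — 4 of 8 used, 4 left overall.
Against Group I: #18 — 1 used; per-group cap 7 leaves 6.
Binding limit: min(4, 6) = 4.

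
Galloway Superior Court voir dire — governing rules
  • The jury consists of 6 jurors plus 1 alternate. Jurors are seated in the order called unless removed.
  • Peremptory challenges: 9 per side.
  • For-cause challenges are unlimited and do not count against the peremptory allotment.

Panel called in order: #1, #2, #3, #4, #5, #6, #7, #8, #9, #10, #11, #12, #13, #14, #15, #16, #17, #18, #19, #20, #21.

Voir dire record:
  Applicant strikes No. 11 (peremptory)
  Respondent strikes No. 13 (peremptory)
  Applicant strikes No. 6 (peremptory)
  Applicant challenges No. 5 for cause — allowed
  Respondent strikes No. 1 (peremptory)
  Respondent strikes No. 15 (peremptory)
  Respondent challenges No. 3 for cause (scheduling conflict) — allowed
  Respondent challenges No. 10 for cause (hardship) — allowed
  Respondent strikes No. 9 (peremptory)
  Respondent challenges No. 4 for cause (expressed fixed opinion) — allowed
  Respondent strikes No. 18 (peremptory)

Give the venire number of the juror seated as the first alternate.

Removed: #1, #3, #4, #5, #6, #9, #10, #11, #13, #15, #18.
Seating in order: seats 1–6 → #2, #7, #8, #12, #14, #16; alternates → #17.
So alternate 1 is #17.

17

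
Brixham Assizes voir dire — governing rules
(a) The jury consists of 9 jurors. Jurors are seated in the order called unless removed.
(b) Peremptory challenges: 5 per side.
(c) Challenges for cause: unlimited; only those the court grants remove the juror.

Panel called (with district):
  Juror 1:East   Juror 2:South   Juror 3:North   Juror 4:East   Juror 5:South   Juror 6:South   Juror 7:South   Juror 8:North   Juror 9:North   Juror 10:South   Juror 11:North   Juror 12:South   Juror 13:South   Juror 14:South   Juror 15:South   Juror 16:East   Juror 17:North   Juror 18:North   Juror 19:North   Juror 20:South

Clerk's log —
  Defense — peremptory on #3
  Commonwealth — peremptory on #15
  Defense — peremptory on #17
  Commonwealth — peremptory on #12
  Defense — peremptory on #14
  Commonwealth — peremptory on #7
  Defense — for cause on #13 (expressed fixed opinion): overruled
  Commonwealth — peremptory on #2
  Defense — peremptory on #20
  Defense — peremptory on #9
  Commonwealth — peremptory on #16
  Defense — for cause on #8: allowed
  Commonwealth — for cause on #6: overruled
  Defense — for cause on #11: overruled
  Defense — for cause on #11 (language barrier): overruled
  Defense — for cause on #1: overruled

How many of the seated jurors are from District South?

4

Removed: #2, #3, #7, #8, #9, #12, #14, #15, #16, #17, #20.
Seated jurors 1–9: #1, #4, #5, #6, #10, #11, #13, #18, #19.
Of those, in District South: #5, #6, #10, #13 → 4.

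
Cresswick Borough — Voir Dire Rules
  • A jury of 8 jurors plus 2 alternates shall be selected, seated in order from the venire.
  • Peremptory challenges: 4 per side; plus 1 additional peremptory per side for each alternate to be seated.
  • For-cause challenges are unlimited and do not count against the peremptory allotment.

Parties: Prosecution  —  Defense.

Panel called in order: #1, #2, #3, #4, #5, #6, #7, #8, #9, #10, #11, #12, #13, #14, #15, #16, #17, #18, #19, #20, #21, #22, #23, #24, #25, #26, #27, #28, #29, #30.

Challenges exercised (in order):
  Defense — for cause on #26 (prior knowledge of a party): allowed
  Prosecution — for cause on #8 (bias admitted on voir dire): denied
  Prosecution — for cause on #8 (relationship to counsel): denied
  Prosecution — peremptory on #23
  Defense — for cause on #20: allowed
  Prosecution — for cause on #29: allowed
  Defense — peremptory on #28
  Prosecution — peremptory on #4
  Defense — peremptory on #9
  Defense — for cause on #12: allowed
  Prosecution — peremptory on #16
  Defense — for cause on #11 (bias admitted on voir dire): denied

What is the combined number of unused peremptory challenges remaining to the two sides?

Prosecution allotment: 4 base + 1 × 2 alternates = 6. Defense allotment: 4 base + 1 × 2 alternates = 6.
Prosecution peremptories used: #23, #4, #16 — 3 (for-cause on #8, #8, #29 don't count).
Defense peremptories used: #28, #9 — 2 (for-cause on #26, #20, #12, #11 don't count).
Remaining: (6 − 3) + (6 − 2) = 7.

7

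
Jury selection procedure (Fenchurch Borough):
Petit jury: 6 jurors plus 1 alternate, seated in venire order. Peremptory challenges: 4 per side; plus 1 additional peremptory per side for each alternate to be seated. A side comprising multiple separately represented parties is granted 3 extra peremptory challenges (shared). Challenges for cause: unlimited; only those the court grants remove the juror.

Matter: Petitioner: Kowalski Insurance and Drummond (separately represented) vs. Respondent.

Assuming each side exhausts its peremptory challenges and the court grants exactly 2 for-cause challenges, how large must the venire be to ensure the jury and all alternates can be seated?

Seats to fill: 6 + 1 alternates = 7.
Peremptories — Petitioner: 4 + 1×1 + 3 = 8; Respondent: 4 + 1×1 = 5; total 13.
For-cause removals: 2.
Minimum venire: 7 + 13 + 2 = 22.

22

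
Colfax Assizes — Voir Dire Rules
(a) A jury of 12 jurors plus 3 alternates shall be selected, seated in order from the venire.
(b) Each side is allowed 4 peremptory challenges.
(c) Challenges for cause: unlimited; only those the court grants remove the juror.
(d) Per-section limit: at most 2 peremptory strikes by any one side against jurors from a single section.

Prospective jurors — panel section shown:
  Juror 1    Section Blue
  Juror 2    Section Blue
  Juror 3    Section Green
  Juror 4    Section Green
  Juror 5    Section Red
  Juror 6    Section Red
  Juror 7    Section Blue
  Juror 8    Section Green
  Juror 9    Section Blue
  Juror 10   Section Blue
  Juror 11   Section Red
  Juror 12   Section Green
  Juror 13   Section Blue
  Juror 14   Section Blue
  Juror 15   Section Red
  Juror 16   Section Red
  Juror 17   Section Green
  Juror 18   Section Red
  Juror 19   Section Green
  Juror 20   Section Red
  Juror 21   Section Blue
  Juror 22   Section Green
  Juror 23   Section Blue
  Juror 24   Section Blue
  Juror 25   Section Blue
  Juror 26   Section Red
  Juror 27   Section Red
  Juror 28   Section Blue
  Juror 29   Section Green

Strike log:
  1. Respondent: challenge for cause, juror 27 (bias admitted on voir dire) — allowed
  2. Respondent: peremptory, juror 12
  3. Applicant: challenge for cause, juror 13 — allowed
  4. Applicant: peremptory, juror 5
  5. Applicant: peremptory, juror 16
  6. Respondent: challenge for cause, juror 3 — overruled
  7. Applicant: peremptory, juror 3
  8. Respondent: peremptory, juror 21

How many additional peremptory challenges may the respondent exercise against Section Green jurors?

Respondent peremptories so far: #12, #21 — 2 of 4 used, 2 left overall.
Against Section Green: #12 — 1 used; per-section cap 2 leaves 1.
Binding limit: min(2, 1) = 1.

1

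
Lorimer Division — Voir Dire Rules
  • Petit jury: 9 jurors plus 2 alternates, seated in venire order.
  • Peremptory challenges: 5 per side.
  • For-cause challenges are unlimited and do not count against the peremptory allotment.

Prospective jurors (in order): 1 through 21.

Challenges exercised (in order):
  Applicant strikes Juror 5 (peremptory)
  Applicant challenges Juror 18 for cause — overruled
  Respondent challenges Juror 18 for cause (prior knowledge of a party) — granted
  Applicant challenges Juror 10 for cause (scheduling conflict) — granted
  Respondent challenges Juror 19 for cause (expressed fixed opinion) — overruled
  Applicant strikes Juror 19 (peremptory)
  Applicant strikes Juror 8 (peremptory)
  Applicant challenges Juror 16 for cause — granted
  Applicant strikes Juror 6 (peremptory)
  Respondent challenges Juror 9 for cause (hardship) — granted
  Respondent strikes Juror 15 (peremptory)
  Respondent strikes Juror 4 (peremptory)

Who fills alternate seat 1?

Removed: #4, #5, #6, #8, #9, #10, #15, #16, #18, #19.
Seating in order: seats 1–9 → #1, #2, #3, #7, #11, #12, #13, #14, #17; alternates → #20, #21.
So alternate 1 is #20.

20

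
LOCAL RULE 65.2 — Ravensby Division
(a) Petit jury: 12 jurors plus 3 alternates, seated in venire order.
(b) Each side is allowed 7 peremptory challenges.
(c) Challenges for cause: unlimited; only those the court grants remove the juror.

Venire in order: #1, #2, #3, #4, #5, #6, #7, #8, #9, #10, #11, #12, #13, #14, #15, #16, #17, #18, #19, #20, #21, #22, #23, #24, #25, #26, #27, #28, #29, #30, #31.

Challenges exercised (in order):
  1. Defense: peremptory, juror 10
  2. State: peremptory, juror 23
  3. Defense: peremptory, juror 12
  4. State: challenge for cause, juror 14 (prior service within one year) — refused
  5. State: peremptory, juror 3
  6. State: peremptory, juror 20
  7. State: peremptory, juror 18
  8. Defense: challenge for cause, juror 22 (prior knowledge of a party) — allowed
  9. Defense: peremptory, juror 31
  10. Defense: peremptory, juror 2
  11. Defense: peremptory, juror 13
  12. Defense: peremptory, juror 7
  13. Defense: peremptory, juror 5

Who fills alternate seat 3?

Removed: #2, #3, #5, #7, #10, #12, #13, #18, #20, #22, #23, #31. (#14 stays — for-cause denied.)
Filling seats in venire order through position 15: #1, #4, #6, #8, #9, #11, #14, #15, #16, #17, #19, #21, #24, #25, #26.
So alternate 3 is #26.

26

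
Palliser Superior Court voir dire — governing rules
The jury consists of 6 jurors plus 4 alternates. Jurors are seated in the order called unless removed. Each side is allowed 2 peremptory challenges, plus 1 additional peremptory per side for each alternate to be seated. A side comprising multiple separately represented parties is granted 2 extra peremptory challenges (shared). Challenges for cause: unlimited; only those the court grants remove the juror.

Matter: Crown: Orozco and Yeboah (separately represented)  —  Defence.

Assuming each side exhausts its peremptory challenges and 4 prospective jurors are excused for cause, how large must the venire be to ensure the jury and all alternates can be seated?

Seats to fill: 6 + 4 alternates = 10.
Peremptories — Crown: 2 + 1×4 + 2 = 8; Defence: 2 + 1×4 = 6; total 14.
For-cause removals: 4.
Minimum venire: 10 + 14 + 4 = 28.

28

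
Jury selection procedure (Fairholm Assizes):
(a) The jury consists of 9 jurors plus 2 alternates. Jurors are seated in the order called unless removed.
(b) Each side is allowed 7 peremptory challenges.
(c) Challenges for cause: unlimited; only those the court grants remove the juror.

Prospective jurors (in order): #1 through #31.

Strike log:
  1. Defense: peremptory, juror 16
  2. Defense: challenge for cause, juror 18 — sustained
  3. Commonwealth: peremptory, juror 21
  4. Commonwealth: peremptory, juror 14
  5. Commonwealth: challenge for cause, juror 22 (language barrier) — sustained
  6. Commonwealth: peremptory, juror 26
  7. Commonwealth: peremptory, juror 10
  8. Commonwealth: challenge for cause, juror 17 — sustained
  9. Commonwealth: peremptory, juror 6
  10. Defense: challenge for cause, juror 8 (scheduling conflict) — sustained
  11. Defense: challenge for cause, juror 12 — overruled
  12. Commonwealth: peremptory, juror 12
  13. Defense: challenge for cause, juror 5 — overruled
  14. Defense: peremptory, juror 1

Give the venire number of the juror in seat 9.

15

Removed: #1, #6, #8, #10, #12, #14, #16, #17, #18, #21, #22, #26. (#5 stays — for-cause denied.)
Seating in order: seats 1–9 → #2, #3, #4, #5, #7, #9, #11, #13, #15; alternates → #19, #20.
So seat 9 is #15.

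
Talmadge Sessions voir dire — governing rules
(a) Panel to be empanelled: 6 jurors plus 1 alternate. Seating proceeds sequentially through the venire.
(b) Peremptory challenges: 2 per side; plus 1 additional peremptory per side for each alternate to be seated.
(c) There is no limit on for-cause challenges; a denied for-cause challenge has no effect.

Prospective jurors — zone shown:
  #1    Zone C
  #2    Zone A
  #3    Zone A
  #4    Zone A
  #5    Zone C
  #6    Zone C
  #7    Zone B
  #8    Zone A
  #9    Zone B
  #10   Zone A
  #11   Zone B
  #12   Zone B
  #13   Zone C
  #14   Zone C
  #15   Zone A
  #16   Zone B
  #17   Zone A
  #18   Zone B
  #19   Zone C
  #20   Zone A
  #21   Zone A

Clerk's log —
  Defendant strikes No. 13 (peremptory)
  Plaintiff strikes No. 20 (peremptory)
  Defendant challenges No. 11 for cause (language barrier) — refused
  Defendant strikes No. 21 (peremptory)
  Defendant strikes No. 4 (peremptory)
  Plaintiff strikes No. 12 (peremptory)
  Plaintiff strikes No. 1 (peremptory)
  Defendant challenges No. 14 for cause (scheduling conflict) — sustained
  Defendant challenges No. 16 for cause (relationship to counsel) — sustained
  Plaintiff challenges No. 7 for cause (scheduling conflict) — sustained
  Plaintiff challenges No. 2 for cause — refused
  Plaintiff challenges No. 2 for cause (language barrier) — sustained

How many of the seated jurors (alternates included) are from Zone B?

2

Removed: #1, #2, #4, #7, #12, #13, #14, #16, #20, #21.
Seated (7 incl. alternates): #3, #5, #6, #8, #9, #10, #11.
Of those, in Zone B: #9, #11 → 2.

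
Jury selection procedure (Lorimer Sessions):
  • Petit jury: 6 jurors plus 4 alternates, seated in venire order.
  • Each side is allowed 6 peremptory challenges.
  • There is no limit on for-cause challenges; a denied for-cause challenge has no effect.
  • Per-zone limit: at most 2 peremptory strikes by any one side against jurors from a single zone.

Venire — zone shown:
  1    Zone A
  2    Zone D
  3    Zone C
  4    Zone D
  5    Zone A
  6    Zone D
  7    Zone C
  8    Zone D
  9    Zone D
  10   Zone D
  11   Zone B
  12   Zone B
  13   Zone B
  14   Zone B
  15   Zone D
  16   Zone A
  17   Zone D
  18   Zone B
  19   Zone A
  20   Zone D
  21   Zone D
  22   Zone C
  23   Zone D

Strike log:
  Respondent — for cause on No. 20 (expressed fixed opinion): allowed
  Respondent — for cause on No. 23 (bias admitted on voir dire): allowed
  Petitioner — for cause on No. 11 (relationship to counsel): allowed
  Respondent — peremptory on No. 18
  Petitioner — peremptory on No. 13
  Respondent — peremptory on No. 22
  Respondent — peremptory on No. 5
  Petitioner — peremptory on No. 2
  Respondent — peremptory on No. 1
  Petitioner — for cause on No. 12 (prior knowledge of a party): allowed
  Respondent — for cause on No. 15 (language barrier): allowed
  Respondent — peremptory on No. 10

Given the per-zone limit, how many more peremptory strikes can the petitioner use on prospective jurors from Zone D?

Petitioner peremptories so far: #13, #2 — 2 of 6 used, 4 left overall.
Against Zone D: #2 — 1 used; per-zone cap 2 leaves 1.
Binding limit: min(4, 1) = 1.

1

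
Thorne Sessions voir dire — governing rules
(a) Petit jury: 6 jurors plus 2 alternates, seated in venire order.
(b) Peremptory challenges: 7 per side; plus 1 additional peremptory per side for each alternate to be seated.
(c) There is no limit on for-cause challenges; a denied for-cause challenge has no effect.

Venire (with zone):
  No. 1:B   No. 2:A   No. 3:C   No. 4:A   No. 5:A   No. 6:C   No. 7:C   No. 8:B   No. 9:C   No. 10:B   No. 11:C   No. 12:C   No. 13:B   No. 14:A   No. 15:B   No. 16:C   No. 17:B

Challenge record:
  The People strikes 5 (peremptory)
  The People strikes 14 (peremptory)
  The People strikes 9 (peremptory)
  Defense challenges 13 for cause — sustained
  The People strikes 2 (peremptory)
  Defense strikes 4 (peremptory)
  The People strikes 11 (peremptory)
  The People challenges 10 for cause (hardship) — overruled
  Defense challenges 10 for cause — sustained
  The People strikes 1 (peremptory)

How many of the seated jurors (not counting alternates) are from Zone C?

4

Removed: #1, #2, #4, #5, #9, #10, #11, #13, #14.
Seated jurors 1–6: #3, #6, #7, #8, #12, #15 (alternates #16, #17 not counted).
Of those, in Zone C: #3, #6, #7, #12 → 4.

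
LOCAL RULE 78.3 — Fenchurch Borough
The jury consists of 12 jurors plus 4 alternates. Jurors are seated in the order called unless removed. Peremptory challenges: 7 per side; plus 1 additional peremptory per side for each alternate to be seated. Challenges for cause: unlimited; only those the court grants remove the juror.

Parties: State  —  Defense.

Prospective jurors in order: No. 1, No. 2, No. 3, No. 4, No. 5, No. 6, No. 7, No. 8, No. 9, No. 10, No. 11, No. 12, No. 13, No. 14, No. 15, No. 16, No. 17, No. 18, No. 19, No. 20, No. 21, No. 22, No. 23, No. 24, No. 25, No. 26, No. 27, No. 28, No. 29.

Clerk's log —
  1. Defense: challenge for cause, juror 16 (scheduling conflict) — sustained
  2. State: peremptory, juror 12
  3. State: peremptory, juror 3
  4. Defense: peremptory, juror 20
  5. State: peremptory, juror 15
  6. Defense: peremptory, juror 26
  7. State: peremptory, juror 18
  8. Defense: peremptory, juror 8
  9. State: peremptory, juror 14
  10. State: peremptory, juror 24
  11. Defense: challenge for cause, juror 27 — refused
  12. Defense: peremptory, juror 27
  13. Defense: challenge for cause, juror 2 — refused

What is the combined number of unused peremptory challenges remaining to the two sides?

12

State allotment: 7 base + 1 × 4 alternates = 11. Defense allotment: 7 base + 1 × 4 alternates = 11.
State peremptories used: #12, #3, #15, #18, #14, #24 — 6.
Defense peremptories used: #20, #26, #8, #27 — 4 (for-cause on #16, #27, #2 don't count).
Remaining: (11 − 6) + (11 − 4) = 12.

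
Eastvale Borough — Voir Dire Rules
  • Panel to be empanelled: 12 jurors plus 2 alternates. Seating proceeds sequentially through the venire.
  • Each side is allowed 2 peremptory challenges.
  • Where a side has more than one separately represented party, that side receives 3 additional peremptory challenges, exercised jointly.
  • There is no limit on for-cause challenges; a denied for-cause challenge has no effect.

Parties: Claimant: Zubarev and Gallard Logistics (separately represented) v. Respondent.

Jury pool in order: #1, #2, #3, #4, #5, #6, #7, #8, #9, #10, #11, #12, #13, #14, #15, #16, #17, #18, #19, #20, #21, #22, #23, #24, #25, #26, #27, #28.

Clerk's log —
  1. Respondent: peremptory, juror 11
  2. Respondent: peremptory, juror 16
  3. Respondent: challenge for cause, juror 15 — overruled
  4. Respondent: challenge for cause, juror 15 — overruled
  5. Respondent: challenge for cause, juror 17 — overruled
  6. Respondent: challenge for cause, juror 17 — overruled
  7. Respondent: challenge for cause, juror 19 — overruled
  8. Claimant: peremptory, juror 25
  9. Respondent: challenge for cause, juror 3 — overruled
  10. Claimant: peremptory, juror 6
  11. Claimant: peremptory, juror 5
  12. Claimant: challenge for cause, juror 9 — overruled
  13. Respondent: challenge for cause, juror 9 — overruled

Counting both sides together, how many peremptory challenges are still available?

Claimant allotment: 2 base + 3 multi-party = 5. Respondent allotment: 2.
Claimant peremptories used: #25, #6, #5 — 3 (the for-cause on #9 doesn't count).
Respondent peremptories used: #11, #16 — 2 (for-cause on #15, #15, #17, #17, #19, #3, #9 don't count).
Remaining: (5 − 3) + (2 − 2) = 2.

2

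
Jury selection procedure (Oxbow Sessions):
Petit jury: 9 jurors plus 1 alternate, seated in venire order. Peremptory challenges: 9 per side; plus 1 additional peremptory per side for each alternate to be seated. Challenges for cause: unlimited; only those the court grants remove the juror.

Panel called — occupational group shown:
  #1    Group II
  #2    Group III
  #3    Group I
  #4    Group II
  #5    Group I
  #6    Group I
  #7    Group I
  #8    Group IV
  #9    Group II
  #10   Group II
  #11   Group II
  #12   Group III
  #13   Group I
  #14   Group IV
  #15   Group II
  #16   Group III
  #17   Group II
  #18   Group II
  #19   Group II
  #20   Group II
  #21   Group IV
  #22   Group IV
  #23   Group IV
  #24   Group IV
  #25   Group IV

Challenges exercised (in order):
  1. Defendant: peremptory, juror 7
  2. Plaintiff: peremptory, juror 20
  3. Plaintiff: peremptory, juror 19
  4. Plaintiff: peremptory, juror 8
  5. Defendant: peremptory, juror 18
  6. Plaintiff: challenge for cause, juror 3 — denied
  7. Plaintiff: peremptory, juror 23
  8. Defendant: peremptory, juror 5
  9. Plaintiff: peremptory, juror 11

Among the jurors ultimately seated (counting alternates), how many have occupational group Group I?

Removed: #5, #7, #8, #11, #18, #19, #20, #23.
Seated (10 incl. alternates): #1, #2, #3, #4, #6, #9, #10, #12, #13, #14.
Of those, in Group I: #3, #6, #13 → 3.

3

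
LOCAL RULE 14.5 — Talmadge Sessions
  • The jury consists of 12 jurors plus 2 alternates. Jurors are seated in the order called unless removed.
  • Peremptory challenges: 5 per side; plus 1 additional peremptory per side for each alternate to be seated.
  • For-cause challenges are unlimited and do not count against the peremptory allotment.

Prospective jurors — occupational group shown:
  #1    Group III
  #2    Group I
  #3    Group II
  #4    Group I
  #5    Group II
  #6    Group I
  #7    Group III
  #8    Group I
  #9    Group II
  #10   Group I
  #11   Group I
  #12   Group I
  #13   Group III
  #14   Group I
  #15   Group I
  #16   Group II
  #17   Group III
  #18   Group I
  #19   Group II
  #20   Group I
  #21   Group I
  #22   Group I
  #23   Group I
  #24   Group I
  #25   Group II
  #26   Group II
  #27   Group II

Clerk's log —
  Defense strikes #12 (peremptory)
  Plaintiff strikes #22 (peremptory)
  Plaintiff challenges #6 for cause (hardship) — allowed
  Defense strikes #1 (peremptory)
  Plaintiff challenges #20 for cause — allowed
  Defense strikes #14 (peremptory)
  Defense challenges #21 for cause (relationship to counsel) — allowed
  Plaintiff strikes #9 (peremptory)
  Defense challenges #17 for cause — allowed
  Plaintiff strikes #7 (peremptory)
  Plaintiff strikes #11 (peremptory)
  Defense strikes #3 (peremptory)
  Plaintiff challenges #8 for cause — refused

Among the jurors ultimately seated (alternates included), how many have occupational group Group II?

5

Removed: #1, #3, #6, #7, #9, #11, #12, #14, #17, #20, #21, #22.
Seated (14 incl. alternates): #2, #4, #5, #8, #10, #13, #15, #16, #18, #19, #23, #24, #25, #26.
Of those, in Group II: #5, #16, #19, #25, #26 → 5.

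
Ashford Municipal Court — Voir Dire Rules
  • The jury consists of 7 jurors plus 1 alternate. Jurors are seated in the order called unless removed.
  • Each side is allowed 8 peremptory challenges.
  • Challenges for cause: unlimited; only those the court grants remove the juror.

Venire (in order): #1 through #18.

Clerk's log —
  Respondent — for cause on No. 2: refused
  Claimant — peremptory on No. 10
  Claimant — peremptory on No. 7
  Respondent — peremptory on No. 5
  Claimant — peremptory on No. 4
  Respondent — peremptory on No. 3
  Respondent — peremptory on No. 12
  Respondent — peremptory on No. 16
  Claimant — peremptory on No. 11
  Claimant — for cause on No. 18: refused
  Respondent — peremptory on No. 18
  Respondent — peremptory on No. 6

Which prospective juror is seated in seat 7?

Removed: #3, #4, #5, #6, #7, #10, #11, #12, #16, #18. (#2 stays — for-cause denied.)
Filling seats in venire order through position 7: #1, #2, #8, #9, #13, #14, #15.
So seat 7 is #15.

15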